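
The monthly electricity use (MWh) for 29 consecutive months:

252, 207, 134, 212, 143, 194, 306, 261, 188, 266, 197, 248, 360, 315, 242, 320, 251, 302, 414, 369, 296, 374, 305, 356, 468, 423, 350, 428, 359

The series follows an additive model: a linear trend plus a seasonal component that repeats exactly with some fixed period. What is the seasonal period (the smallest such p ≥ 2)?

6

First differences y_{t+1} − y_t: -45, -73, 78, -69, 51, 112, -45, -73, 78, -69, 51, 112, -45, -73, …
The difference pattern repeats every 6 terms and not for any smaller step, so p = 6.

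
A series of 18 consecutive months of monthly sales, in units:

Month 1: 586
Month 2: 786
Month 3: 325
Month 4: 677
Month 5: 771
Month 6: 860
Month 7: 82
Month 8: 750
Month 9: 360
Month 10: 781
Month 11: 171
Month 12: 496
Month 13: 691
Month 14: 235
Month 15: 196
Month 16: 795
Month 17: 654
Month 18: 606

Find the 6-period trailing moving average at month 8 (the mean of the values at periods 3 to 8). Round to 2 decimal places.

Sum of periods 3–8: 325 + 677 + 771 + 860 + 82 + 750 = 3465
Divide by 6: 3465 / 6 = 577.50

577.50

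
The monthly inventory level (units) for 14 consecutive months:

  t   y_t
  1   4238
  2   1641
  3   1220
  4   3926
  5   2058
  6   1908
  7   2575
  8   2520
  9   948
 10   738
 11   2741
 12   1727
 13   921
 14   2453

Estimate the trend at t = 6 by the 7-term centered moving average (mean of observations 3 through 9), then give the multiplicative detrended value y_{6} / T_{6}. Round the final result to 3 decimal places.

0.881

Trend T_6 = (1220 + 3926 + 2058 + 1908 + 2575 + 2520 + 948) / 7 = 15155/7 = 2165.00000
Ratio to trend: 1908 / 2165.00000 = 0.881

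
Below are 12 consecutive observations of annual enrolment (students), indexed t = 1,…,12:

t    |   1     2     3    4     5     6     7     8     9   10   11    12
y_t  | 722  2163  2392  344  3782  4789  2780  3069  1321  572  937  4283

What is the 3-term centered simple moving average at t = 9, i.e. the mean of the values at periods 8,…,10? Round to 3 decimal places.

1654.000

Sum of periods 8–10: 3069 + 1321 + 572 = 4962
Divide by 3: 4962 / 3 = 1654.000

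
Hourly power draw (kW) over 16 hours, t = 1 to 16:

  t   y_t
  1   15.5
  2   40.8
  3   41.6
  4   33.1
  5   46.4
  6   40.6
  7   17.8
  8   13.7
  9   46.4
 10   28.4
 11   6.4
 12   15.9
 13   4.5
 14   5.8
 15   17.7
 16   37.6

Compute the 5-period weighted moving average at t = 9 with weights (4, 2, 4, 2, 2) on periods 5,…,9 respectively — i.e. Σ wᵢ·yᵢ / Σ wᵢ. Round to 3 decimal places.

Weighted sum: 4·46.4 + 2·40.6 + 4·17.8 + 2·13.7 + 2·46.4 = 185.6 + 81.2 + 71.2 + 27.4 + 92.8 = 458.2
Weight total: 4 + 2 + 4 + 2 + 2 = 14
WMA = 458.2 / 14 = 32.729

32.729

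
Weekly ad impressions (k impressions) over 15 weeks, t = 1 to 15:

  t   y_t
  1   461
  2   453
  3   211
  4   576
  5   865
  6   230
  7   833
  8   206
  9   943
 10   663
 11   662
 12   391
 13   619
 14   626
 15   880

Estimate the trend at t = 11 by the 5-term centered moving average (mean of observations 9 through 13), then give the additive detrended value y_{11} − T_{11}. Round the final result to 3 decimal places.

Trend T_11 = (943 + 663 + 662 + 391 + 619) / 5 = 3278/5 = 655.60000
Detrended value: 662 − 655.60000 = 6.400

6.400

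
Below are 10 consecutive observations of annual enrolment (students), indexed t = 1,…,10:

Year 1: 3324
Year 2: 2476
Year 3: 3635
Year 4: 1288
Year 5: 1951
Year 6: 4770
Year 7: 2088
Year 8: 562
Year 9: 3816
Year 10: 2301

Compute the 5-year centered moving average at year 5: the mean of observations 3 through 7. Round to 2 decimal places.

2746.40

Sum of periods 3–7: 3635 + 1288 + 1951 + 4770 + 2088 = 13732
Divide by 5: 13732 / 5 = 2746.40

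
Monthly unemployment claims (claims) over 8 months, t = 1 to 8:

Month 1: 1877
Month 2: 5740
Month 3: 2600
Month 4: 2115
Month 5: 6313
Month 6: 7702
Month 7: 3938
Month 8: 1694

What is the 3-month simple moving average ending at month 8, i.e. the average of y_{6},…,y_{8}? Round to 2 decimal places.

Sum of periods 6–8: 7702 + 3938 + 1694 = 13334
Divide by 3: 13334 / 3 = 4444.67

4444.67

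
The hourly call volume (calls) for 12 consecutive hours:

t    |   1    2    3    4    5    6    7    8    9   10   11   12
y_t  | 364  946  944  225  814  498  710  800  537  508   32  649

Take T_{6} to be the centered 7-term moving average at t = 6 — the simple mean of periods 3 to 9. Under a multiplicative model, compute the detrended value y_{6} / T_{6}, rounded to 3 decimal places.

Trend T_6 = (944 + 225 + 814 + 498 + 710 + 800 + 537) / 7 = 4528/7 = 646.85714
Ratio to trend: 498 / 646.85714 = 0.770

0.770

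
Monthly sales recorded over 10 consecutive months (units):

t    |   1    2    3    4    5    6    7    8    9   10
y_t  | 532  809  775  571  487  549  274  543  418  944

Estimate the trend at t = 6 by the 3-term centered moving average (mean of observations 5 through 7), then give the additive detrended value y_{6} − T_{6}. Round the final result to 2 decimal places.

112.33

Trend T_6 = (487 + 549 + 274) / 3 = 1310/3 = 436.6667
Detrended value: 549 − 436.6667 = 112.33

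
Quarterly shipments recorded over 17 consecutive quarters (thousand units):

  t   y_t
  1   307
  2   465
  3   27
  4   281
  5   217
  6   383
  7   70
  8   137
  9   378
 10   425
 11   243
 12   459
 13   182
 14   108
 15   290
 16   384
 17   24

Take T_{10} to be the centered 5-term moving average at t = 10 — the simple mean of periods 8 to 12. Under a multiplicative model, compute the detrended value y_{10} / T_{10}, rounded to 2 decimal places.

Trend T_10 = (137 + 378 + 425 + 243 + 459) / 5 = 1642/5 = 328.4000
Ratio to trend: 425 / 328.4000 = 1.29

1.29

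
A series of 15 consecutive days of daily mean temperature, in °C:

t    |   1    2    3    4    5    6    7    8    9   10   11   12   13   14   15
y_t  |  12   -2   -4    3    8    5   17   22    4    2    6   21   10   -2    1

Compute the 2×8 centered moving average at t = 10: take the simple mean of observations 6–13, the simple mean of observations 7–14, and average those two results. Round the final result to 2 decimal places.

Sum over 6–13: 5 + 17 + 22 + 4 + 2 + 6 + 21 + 10 = 87
Sum over 7–14: 17 + 22 + 4 + 2 + 6 + 21 + 10 + (-2) = 80
CMA at t=10 = (87 + 80) / (2·8) = 167 / 16 = 10.44

10.44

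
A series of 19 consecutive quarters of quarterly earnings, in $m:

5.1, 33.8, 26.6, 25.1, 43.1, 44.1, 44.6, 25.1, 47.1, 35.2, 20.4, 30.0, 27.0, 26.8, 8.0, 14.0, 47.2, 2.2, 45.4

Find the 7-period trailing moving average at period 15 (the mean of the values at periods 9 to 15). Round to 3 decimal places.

27.786

Sum of periods 9–15: 47.1 + 35.2 + 20.4 + 30.0 + 27.0 + 26.8 + 8.0 = 194.5
Divide by 7: 194.5 / 7 = 27.786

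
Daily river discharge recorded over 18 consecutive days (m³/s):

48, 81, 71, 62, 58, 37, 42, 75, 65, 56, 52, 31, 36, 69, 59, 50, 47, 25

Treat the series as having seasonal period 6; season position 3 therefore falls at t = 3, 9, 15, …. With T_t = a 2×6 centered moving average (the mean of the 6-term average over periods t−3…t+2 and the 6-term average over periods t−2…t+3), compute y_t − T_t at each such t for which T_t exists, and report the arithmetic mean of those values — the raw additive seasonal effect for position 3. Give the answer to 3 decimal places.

Season position 3 occurs at t = 9, 15 (where T_t is defined).
t=9: T_9 = 54.00000; y_9 − T_9 = 65 − 54.00000 = 11.00000
t=15: T_15 = 48.16667; y_15 − T_15 = 59 − 48.16667 = 10.83333
Mean deviation: (11.00000 + 10.83333) / 2 = 10.917

10.917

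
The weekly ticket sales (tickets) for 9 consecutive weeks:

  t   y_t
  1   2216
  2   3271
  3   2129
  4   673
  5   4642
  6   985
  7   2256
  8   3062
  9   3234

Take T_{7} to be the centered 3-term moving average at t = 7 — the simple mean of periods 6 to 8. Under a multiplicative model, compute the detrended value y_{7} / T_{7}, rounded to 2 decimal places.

1.07

Trend T_7 = (985 + 2256 + 3062) / 3 = 6303/3 = 2101.0000
Ratio to trend: 2256 / 2101.0000 = 1.07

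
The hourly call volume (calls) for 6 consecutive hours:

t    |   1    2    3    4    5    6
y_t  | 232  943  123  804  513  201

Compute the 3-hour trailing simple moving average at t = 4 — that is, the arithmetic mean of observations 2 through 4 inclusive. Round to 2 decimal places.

Sum of periods 2–4: 943 + 123 + 804 = 1870
Divide by 3: 1870 / 3 = 623.33

623.33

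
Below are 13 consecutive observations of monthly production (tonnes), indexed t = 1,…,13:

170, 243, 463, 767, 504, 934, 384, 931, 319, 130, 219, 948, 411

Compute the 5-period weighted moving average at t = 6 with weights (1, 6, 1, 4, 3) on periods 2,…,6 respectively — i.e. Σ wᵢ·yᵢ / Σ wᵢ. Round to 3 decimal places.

Weighted sum: 1·243 + 6·463 + 1·767 + 4·504 + 3·934 = 243 + 2778 + 767 + 2016 + 2802 = 8606
Weight total: 1 + 6 + 1 + 4 + 3 = 15
WMA = 8606 / 15 = 573.733

573.733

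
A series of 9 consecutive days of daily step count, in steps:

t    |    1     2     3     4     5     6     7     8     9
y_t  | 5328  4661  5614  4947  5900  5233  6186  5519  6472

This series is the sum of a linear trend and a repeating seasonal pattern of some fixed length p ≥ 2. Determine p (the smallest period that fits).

First differences y_{t+1} − y_t: -667, 953, -667, 953, -667, 953, …
The difference pattern repeats every 2 terms and not for any smaller step, so p = 2.

2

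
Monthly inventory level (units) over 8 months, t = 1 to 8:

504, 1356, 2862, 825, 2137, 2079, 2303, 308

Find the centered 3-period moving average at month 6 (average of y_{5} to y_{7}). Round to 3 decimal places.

2173.000

Sum of periods 5–7: 2137 + 2079 + 2303 = 6519
Divide by 3: 6519 / 3 = 2173.000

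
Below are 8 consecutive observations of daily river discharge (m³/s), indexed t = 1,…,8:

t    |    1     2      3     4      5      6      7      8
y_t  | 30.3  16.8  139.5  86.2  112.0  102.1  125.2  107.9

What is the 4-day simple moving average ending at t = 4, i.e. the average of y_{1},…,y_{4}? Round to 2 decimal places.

Sum of periods 1–4: 30.3 + 16.8 + 139.5 + 86.2 = 272.8
Divide by 4: 272.8 / 4 = 68.20

68.20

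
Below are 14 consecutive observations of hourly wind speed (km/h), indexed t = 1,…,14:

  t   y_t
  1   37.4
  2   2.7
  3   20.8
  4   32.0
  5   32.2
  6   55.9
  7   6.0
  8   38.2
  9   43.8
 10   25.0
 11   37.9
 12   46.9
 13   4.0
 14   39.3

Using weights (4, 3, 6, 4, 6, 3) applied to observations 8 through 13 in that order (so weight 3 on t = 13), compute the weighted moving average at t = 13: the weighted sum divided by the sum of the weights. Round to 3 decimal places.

Weighted sum: 4·38.2 + 3·43.8 + 6·25.0 + 4·37.9 + 6·46.9 + 3·4.0 = 152.8 + 131.4 + 150.0 + 151.6 + 281.4 + 12.0 = 879.2
Weight total: 4 + 3 + 6 + 4 + 6 + 3 = 26
WMA = 879.2 / 26 = 33.815

33.815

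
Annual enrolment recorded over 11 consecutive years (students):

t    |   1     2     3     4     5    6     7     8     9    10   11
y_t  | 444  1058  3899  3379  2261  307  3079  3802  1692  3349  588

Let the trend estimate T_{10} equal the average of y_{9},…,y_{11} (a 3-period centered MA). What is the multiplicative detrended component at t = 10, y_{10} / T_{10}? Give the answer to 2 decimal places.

1.78

Trend T_10 = (1692 + 3349 + 588) / 3 = 5629/3 = 1876.3333
Ratio to trend: 3349 / 1876.3333 = 1.78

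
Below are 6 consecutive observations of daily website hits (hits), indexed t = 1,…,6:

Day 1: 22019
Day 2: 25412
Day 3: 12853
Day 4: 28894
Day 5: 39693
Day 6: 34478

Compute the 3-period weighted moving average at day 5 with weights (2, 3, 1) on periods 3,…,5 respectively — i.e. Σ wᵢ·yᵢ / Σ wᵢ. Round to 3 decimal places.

25346.833

Weighted sum: 2·12853 + 3·28894 + 1·39693 = 25706 + 86682 + 39693 = 152081
Weight total: 2 + 3 + 1 = 6
WMA = 152081 / 6 = 25346.833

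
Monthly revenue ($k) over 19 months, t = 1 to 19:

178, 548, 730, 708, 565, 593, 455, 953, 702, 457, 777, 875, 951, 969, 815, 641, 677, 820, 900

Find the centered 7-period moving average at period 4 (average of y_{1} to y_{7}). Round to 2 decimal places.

539.57

Sum of periods 1–7: 178 + 548 + 730 + 708 + 565 + 593 + 455 = 3777
Divide by 7: 3777 / 7 = 539.57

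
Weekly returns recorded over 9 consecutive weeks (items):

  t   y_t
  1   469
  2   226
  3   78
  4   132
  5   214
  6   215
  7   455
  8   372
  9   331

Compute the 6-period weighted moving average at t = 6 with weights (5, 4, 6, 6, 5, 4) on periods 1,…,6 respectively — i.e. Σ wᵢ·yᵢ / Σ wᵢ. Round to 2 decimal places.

214.63

Weighted sum: 5·469 + 4·226 + 6·78 + 6·132 + 5·214 + 4·215 = 2345 + 904 + 468 + 792 + 1070 + 860 = 6439
Weight total: 5 + 4 + 6 + 6 + 5 + 4 = 30
WMA = 6439 / 30 = 214.63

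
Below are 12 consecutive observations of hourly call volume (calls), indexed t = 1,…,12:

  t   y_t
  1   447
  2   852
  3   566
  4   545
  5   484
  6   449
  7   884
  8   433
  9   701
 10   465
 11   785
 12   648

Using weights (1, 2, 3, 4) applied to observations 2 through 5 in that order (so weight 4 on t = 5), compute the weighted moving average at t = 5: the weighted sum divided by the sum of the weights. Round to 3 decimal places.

555.500

Weighted sum: 1·852 + 2·566 + 3·545 + 4·484 = 852 + 1132 + 1635 + 1936 = 5555
Weight total: 1 + 2 + 3 + 4 = 10
WMA = 5555 / 10 = 555.500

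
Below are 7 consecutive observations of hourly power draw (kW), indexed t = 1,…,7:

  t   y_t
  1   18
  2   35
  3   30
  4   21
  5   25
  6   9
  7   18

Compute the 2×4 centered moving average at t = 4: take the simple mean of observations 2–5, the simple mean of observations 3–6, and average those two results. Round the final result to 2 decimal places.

Sum over 2–5: 35 + 30 + 21 + 25 = 111
Sum over 3–6: 30 + 21 + 25 + 9 = 85
CMA at t=4 = (111 + 85) / (2·4) = 196 / 8 = 24.50

24.50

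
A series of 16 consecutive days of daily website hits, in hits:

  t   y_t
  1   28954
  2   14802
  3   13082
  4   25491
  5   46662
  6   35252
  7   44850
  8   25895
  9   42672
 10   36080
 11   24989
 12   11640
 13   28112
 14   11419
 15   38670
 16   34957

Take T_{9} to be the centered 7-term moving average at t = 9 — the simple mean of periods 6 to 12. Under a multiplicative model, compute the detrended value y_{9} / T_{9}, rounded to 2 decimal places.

1.35

Trend T_9 = (35252 + 44850 + 25895 + 42672 + 36080 + 24989 + 11640) / 7 = 221378/7 = 31625.4286
Ratio to trend: 42672 / 31625.4286 = 1.35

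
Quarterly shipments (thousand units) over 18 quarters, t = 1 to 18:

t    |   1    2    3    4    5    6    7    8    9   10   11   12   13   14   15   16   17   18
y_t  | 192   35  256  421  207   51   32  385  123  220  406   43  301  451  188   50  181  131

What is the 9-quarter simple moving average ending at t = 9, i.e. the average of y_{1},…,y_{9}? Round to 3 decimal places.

Sum of periods 1–9: 192 + 35 + 256 + 421 + 207 + 51 + 32 + 385 + 123 = 1702
Divide by 9: 1702 / 9 = 189.111

189.111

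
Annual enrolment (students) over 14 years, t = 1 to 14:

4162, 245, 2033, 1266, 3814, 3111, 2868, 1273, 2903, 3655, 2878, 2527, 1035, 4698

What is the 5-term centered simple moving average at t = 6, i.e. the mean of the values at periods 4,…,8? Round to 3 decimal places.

2466.400

Sum of periods 4–8: 1266 + 3814 + 3111 + 2868 + 1273 = 12332
Divide by 5: 12332 / 5 = 2466.400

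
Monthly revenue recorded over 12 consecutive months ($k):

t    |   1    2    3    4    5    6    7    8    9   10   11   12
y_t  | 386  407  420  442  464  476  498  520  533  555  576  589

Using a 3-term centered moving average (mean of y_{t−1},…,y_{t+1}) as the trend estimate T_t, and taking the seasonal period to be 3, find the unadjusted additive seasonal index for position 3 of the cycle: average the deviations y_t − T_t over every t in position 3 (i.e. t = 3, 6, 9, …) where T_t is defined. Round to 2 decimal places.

Season position 3 occurs at t = 3, 6, 9 (where T_t is defined).
t=3: T_3 = 423.0000; y_3 − T_3 = 420 − 423.0000 = -3.0000
t=6: T_6 = 479.3333; y_6 − T_6 = 476 − 479.3333 = -3.3333
t=9: T_9 = 536.0000; y_9 − T_9 = 533 − 536.0000 = -3.0000
Mean deviation: (-3.0000 + -3.3333 + -3.0000) / 3 = -3.11

-3.11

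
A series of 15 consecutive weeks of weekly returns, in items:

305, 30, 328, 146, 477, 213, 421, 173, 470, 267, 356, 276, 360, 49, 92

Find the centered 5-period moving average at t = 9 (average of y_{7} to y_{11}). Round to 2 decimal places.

337.40

Sum of periods 7–11: 421 + 173 + 470 + 267 + 356 = 1687
Divide by 5: 1687 / 5 = 337.40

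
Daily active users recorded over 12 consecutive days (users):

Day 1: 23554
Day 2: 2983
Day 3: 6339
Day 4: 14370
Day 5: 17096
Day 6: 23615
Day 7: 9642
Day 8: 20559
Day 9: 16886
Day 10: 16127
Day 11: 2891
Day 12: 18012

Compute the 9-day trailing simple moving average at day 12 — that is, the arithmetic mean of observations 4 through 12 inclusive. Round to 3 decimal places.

15466.444

Sum of periods 4–12: 14370 + 17096 + 23615 + 9642 + 20559 + 16886 + 16127 + 2891 + 18012 = 139198
Divide by 9: 139198 / 9 = 15466.444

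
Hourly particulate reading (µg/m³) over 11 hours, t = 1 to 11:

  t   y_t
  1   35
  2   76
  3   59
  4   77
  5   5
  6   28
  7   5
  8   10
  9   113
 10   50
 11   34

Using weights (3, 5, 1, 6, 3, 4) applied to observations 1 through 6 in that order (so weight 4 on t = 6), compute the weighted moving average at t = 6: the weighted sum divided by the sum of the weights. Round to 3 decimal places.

51.500

Weighted sum: 3·35 + 5·76 + 1·59 + 6·77 + 3·5 + 4·28 = 105 + 380 + 59 + 462 + 15 + 112 = 1133
Weight total: 3 + 5 + 1 + 6 + 3 + 4 = 22
WMA = 1133 / 22 = 51.500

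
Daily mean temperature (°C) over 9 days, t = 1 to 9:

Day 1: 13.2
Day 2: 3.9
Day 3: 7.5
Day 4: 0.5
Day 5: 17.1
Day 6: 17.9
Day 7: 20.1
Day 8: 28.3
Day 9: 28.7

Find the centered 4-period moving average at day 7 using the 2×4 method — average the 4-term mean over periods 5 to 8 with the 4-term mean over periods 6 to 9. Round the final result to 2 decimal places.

22.30

Sum over 5–8: 17.1 + 17.9 + 20.1 + 28.3 = 83.4
Sum over 6–9: 17.9 + 20.1 + 28.3 + 28.7 = 95.0
CMA at t=7 = (83.4 + 95.0) / (2·4) = 178.4 / 8 = 22.30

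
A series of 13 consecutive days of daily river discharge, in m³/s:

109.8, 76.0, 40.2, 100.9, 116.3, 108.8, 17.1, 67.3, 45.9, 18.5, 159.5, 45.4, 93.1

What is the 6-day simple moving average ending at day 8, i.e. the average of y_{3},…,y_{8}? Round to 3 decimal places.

Sum of periods 3–8: 40.2 + 100.9 + 116.3 + 108.8 + 17.1 + 67.3 = 450.6
Divide by 6: 450.6 / 6 = 75.100

75.100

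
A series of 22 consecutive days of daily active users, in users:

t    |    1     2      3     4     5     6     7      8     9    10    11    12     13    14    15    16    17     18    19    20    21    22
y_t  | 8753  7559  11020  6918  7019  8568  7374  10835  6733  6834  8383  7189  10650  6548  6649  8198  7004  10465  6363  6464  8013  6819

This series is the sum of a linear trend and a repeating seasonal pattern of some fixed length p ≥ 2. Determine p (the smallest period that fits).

First differences y_{t+1} − y_t: -1194, 3461, -4102, 101, 1549, -1194, 3461, -4102, 101, 1549, -1194, 3461, …
The difference pattern repeats every 5 terms and not for any smaller step, so p = 5.

5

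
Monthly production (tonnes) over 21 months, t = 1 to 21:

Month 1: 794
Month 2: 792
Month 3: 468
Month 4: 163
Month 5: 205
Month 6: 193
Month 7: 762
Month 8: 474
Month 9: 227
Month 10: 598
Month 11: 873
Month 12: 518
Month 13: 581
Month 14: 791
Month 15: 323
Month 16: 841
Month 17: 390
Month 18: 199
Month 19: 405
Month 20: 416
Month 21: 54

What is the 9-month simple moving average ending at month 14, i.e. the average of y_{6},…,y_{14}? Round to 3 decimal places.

557.444

Sum of periods 6–14: 193 + 762 + 474 + 227 + 598 + 873 + 518 + 581 + 791 = 5017
Divide by 9: 5017 / 9 = 557.444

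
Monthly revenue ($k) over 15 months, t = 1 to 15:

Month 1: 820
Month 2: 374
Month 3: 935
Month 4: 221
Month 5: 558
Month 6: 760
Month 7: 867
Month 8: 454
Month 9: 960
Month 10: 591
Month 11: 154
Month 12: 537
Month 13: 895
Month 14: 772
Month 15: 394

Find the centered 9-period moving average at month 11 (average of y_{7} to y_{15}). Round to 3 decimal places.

624.889

Sum of periods 7–15: 867 + 454 + 960 + 591 + 154 + 537 + 895 + 772 + 394 = 5624
Divide by 9: 5624 / 9 = 624.889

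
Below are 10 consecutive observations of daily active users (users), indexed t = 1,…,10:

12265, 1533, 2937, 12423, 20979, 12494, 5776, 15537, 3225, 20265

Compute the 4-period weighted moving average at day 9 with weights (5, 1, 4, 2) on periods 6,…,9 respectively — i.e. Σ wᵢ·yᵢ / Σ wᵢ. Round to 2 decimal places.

11403.67

Weighted sum: 5·12494 + 1·5776 + 4·15537 + 2·3225 = 62470 + 5776 + 62148 + 6450 = 136844
Weight total: 5 + 1 + 4 + 2 = 12
WMA = 136844 / 12 = 11403.67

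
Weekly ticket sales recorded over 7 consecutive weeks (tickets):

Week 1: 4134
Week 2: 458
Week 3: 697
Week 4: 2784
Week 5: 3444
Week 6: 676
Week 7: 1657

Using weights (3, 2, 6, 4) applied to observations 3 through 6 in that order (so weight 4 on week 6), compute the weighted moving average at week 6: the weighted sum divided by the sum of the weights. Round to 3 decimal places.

2068.467

Weighted sum: 3·697 + 2·2784 + 6·3444 + 4·676 = 2091 + 5568 + 20664 + 2704 = 31027
Weight total: 3 + 2 + 6 + 4 = 15
WMA = 31027 / 15 = 2068.467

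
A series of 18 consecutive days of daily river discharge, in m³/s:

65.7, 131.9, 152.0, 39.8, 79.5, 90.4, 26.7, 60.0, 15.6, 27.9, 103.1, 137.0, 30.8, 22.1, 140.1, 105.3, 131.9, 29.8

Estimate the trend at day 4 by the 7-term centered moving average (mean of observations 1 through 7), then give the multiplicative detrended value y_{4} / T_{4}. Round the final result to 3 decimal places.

Trend T_4 = (65.7 + 131.9 + 152.0 + 39.8 + 79.5 + 90.4 + 26.7) / 7 = 586.0/7 = 83.71429
Ratio to trend: 39.8 / 83.71429 = 0.475

0.475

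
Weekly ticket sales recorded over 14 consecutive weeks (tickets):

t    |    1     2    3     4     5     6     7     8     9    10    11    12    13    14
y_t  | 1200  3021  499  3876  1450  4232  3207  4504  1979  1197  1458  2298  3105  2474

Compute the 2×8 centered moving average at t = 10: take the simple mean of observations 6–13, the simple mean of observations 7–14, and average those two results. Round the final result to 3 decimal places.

2637.625

Sum over 6–13: 4232 + 3207 + 4504 + 1979 + 1197 + 1458 + 2298 + 3105 = 21980
Sum over 7–14: 3207 + 4504 + 1979 + 1197 + 1458 + 2298 + 3105 + 2474 = 20222
CMA at t=10 = (21980 + 20222) / (2·8) = 42202 / 16 = 2637.625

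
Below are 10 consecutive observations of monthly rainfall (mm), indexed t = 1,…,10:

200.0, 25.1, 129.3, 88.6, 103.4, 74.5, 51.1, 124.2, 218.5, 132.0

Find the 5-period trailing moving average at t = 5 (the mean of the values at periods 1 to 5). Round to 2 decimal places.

Sum of periods 1–5: 200.0 + 25.1 + 129.3 + 88.6 + 103.4 = 546.4
Divide by 5: 546.4 / 5 = 109.28

109.28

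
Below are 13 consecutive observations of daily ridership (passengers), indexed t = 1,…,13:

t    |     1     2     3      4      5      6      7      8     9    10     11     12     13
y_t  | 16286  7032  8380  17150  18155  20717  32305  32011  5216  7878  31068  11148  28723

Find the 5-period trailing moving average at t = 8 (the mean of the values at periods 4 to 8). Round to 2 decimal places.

24067.60

Sum of periods 4–8: 17150 + 18155 + 20717 + 32305 + 32011 = 120338
Divide by 5: 120338 / 5 = 24067.60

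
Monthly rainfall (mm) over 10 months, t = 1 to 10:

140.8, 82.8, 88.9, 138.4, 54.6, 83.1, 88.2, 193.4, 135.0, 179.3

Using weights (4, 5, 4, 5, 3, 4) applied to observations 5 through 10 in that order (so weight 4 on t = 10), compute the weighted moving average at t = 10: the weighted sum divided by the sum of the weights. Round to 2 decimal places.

Weighted sum: 4·54.6 + 5·83.1 + 4·88.2 + 5·193.4 + 3·135.0 + 4·179.3 = 218.4 + 415.5 + 352.8 + 967.0 + 405.0 + 717.2 = 3075.9
Weight total: 4 + 5 + 4 + 5 + 3 + 4 = 25
WMA = 3075.9 / 25 = 123.04

123.04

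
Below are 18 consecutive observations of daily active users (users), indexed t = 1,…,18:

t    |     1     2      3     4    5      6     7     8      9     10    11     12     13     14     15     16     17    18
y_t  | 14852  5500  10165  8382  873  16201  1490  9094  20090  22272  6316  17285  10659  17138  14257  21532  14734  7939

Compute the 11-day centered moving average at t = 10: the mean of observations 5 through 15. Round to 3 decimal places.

Sum of periods 5–15: 873 + 16201 + 1490 + 9094 + 20090 + 22272 + 6316 + 17285 + 10659 + 17138 + 14257 = 135675
Divide by 11: 135675 / 11 = 12334.091

12334.091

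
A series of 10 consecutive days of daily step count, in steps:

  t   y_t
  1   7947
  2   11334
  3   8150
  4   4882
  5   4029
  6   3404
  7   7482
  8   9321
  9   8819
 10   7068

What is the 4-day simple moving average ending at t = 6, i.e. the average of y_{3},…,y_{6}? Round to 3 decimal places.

Sum of periods 3–6: 8150 + 4882 + 4029 + 3404 = 20465
Divide by 4: 20465 / 4 = 5116.250

5116.250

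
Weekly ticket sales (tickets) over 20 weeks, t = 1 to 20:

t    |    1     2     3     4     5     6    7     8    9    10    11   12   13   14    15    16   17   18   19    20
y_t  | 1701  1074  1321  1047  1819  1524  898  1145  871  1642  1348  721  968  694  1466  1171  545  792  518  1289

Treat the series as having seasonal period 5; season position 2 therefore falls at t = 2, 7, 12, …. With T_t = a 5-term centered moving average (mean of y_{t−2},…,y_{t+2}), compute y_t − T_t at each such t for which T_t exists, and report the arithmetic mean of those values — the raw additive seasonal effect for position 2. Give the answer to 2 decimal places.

Season position 2 occurs at t = 7, 12, 17 (where T_t is defined).
t=7: T_7 = 1251.4000; y_7 − T_7 = 898 − 1251.4000 = -353.4000
t=12: T_12 = 1074.6000; y_12 − T_12 = 721 − 1074.6000 = -353.6000
t=17: T_17 = 898.4000; y_17 − T_17 = 545 − 898.4000 = -353.4000
Mean deviation: (-353.4000 + -353.6000 + -353.4000) / 3 = -353.47

-353.47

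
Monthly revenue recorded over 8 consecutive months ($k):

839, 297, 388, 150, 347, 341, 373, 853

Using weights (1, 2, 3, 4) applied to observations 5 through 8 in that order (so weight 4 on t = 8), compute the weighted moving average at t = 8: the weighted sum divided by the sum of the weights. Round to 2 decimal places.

Weighted sum: 1·347 + 2·341 + 3·373 + 4·853 = 347 + 682 + 1119 + 3412 = 5560
Weight total: 1 + 2 + 3 + 4 = 10
WMA = 5560 / 10 = 556.00

556.00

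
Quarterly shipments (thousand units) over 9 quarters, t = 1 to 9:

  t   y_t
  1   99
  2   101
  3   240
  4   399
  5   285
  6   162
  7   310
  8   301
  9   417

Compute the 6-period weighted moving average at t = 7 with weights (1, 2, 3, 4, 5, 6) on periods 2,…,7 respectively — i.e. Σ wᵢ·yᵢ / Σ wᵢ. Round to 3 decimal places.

266.095

Weighted sum: 1·101 + 2·240 + 3·399 + 4·285 + 5·162 + 6·310 = 101 + 480 + 1197 + 1140 + 810 + 1860 = 5588
Weight total: 1 + 2 + 3 + 4 + 5 + 6 = 21
WMA = 5588 / 21 = 266.095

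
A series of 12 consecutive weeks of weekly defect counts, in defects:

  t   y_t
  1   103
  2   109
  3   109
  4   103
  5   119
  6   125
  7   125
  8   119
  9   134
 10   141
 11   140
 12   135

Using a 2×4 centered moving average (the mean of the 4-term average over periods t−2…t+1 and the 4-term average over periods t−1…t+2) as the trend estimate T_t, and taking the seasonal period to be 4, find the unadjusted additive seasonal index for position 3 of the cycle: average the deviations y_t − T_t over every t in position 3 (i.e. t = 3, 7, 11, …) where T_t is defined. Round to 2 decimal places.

Season position 3 occurs at t = 3, 7 (where T_t is defined).
t=3: T_3 = 108.0000; y_3 − T_3 = 109 − 108.0000 = 1.0000
t=7: T_7 = 123.8750; y_7 − T_7 = 125 − 123.8750 = 1.1250
Mean deviation: (1.0000 + 1.1250) / 2 = 1.06

1.06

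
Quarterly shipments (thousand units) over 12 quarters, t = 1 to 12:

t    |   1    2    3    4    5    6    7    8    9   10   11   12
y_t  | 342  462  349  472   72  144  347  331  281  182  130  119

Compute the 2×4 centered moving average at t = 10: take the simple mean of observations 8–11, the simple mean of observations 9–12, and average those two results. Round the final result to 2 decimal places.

Sum over 8–11: 331 + 281 + 182 + 130 = 924
Sum over 9–12: 281 + 182 + 130 + 119 = 712
CMA at t=10 = (924 + 712) / (2·4) = 1636 / 8 = 204.50

204.50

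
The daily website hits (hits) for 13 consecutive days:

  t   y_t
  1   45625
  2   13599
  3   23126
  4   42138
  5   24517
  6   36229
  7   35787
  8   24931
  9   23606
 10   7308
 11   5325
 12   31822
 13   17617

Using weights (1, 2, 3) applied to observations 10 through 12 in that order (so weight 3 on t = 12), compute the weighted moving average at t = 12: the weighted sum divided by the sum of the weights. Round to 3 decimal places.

Weighted sum: 1·7308 + 2·5325 + 3·31822 = 7308 + 10650 + 95466 = 113424
Weight total: 1 + 2 + 3 = 6
WMA = 113424 / 6 = 18904.000

18904.000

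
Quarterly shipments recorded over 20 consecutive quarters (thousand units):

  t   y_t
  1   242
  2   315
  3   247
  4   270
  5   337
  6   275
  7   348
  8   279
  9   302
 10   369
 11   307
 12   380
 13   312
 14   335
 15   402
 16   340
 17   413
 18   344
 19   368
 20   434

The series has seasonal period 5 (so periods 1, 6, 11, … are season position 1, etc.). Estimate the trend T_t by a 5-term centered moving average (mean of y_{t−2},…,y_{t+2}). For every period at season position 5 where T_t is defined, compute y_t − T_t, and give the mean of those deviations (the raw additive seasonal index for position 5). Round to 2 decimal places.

41.60

Season position 5 occurs at t = 5, 10, 15 (where T_t is defined).
t=5: T_5 = 295.4000; y_5 − T_5 = 337 − 295.4000 = 41.6000
t=10: T_10 = 327.4000; y_10 − T_10 = 369 − 327.4000 = 41.6000
t=15: T_15 = 360.4000; y_15 − T_15 = 402 − 360.4000 = 41.6000
Mean deviation: (41.6000 + 41.6000 + 41.6000) / 3 = 41.60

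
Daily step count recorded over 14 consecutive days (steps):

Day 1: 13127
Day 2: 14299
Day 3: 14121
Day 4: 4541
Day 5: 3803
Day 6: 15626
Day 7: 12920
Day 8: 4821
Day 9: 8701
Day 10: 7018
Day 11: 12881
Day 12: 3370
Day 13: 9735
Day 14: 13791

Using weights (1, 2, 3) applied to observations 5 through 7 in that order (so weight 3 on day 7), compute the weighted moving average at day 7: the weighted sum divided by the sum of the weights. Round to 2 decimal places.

12302.50

Weighted sum: 1·3803 + 2·15626 + 3·12920 = 3803 + 31252 + 38760 = 73815
Weight total: 1 + 2 + 3 = 6
WMA = 73815 / 6 = 12302.50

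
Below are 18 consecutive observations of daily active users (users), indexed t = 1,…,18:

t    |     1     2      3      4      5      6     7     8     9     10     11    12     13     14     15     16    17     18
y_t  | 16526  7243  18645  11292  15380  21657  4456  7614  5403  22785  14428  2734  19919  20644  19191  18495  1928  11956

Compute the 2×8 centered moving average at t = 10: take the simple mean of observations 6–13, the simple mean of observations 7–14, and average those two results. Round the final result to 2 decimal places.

12311.19

Sum over 6–13: 21657 + 4456 + 7614 + 5403 + 22785 + 14428 + 2734 + 19919 = 98996
Sum over 7–14: 4456 + 7614 + 5403 + 22785 + 14428 + 2734 + 19919 + 20644 = 97983
CMA at t=10 = (98996 + 97983) / (2·8) = 196979 / 16 = 12311.19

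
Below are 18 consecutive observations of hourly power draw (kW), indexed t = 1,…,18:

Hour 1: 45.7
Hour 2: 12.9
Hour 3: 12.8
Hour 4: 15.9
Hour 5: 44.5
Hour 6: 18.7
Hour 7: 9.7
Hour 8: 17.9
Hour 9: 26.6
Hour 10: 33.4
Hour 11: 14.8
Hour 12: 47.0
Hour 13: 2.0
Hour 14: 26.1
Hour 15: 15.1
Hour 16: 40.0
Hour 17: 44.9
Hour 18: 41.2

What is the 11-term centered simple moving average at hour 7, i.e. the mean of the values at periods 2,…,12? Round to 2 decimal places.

Sum of periods 2–12: 12.9 + 12.8 + 15.9 + 44.5 + 18.7 + 9.7 + 17.9 + 26.6 + 33.4 + 14.8 + 47.0 = 254.2
Divide by 11: 254.2 / 11 = 23.11

23.11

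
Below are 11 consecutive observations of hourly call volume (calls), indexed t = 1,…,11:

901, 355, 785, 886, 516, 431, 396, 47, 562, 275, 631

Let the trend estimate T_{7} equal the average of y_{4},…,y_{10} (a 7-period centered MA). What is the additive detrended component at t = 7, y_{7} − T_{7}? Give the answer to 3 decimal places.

Trend T_7 = (886 + 516 + 431 + 396 + 47 + 562 + 275) / 7 = 3113/7 = 444.71429
Detrended value: 396 − 444.71429 = -48.714

-48.714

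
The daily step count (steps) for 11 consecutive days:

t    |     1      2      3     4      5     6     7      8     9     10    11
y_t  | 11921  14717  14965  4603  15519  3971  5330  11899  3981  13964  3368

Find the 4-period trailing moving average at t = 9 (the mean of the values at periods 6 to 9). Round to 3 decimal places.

Sum of periods 6–9: 3971 + 5330 + 11899 + 3981 = 25181
Divide by 4: 25181 / 4 = 6295.250

6295.250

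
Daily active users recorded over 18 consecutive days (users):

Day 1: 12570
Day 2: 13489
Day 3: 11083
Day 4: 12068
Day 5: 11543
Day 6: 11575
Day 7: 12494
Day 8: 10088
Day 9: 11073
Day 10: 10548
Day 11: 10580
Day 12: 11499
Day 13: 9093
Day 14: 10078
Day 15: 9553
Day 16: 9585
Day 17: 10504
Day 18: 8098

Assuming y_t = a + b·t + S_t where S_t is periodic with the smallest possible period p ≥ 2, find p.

5

First differences y_{t+1} − y_t: 919, -2406, 985, -525, 32, 919, -2406, 985, -525, 32, 919, -2406, …
The difference pattern repeats every 5 terms and not for any smaller step, so p = 5.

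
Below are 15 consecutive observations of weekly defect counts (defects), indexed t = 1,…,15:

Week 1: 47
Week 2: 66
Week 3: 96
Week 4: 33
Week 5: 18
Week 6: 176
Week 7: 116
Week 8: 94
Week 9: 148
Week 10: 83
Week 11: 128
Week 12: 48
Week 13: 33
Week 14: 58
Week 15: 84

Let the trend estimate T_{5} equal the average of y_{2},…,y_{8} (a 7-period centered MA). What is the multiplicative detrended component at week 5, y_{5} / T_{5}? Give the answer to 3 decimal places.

Trend T_5 = (66 + 96 + 33 + 18 + 176 + 116 + 94) / 7 = 599/7 = 85.57143
Ratio to trend: 18 / 85.57143 = 0.210

0.210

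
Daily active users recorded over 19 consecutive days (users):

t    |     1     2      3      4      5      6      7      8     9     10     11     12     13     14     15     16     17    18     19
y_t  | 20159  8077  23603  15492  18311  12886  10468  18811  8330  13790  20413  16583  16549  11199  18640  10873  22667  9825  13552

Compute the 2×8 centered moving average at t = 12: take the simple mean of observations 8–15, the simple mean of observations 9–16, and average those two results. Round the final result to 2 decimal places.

15043.25

Sum over 8–15: 18811 + 8330 + 13790 + 20413 + 16583 + 16549 + 11199 + 18640 = 124315
Sum over 9–16: 8330 + 13790 + 20413 + 16583 + 16549 + 11199 + 18640 + 10873 = 116377
CMA at t=12 = (124315 + 116377) / (2·8) = 240692 / 16 = 15043.25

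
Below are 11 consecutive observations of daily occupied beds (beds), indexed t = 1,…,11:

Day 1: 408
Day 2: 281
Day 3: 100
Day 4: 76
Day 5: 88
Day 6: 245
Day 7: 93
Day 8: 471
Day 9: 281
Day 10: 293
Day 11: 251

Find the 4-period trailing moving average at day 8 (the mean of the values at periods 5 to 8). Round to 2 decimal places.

224.25

Sum of periods 5–8: 88 + 245 + 93 + 471 = 897
Divide by 4: 897 / 4 = 224.25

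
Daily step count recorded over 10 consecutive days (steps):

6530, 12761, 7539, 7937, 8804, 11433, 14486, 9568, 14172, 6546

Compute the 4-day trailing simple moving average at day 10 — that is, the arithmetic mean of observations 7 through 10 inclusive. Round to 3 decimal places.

11193.000

Sum of periods 7–10: 14486 + 9568 + 14172 + 6546 = 44772
Divide by 4: 44772 / 4 = 11193.000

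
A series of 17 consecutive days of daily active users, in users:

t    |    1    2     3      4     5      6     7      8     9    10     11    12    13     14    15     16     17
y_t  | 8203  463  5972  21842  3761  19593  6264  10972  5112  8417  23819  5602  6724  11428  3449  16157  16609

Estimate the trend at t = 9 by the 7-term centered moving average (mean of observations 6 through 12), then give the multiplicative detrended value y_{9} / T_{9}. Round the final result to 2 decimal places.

0.45

Trend T_9 = (19593 + 6264 + 10972 + 5112 + 8417 + 23819 + 5602) / 7 = 79779/7 = 11397.0000
Ratio to trend: 5112 / 11397.0000 = 0.45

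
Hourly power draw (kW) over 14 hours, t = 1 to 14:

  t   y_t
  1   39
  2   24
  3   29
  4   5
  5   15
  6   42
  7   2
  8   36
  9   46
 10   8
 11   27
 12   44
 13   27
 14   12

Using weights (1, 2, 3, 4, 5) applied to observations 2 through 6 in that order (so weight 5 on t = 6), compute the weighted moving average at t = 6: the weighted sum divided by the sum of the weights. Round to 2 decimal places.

24.47

Weighted sum: 1·24 + 2·29 + 3·5 + 4·15 + 5·42 = 24 + 58 + 15 + 60 + 210 = 367
Weight total: 1 + 2 + 3 + 4 + 5 = 15
WMA = 367 / 15 = 24.47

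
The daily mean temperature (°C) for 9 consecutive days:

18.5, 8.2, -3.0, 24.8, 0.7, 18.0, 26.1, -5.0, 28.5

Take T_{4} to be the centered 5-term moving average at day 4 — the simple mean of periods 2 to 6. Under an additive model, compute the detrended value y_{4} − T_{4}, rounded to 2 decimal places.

Trend T_4 = (8.2 + (-3.0) + 24.8 + 0.7 + 18.0) / 5 = 48.7/5 = 9.7400
Detrended value: 24.8 − 9.7400 = 15.06

15.06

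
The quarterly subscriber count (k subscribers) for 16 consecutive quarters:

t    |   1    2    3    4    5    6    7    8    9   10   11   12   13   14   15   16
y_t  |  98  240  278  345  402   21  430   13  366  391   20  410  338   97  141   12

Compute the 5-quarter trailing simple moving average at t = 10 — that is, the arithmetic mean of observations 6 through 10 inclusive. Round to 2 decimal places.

Sum of periods 6–10: 21 + 430 + 13 + 366 + 391 = 1221
Divide by 5: 1221 / 5 = 244.20

244.20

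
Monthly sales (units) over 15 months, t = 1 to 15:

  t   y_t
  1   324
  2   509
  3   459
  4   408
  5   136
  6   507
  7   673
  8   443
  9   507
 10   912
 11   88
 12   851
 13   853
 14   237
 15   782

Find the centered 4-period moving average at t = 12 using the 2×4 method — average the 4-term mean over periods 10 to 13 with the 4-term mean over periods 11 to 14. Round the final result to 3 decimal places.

Sum over 10–13: 912 + 88 + 851 + 853 = 2704
Sum over 11–14: 88 + 851 + 853 + 237 = 2029
CMA at t=12 = (2704 + 2029) / (2·4) = 4733 / 8 = 591.625

591.625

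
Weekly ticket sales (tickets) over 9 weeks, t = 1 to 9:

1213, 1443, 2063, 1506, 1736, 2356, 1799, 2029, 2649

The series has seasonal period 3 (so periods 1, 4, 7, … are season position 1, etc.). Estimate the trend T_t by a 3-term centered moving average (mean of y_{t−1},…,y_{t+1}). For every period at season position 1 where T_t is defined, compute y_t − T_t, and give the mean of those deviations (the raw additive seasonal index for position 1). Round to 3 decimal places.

Season position 1 occurs at t = 4, 7 (where T_t is defined).
t=4: T_4 = 1768.33333; y_4 − T_4 = 1506 − 1768.33333 = -262.33333
t=7: T_7 = 2061.33333; y_7 − T_7 = 1799 − 2061.33333 = -262.33333
Mean deviation: (-262.33333 + -262.33333) / 2 = -262.333

-262.333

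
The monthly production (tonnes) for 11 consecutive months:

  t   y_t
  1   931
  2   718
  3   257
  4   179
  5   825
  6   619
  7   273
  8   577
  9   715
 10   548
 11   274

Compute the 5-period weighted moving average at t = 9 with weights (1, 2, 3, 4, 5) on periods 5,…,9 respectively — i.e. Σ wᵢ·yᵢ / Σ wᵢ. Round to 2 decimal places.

584.33

Weighted sum: 1·825 + 2·619 + 3·273 + 4·577 + 5·715 = 825 + 1238 + 819 + 2308 + 3575 = 8765
Weight total: 1 + 2 + 3 + 4 + 5 = 15
WMA = 8765 / 15 = 584.33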